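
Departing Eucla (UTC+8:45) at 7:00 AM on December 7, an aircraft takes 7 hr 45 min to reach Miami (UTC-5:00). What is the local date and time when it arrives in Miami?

Miami is 13:45 behind Eucla.
After 7 hours 45 minutes it is 2:45 PM in Eucla.
Shift by the zone difference: 2:45 PM − 13:45 = 1:00 AM on Dec 7 in Miami.

1:00 AM on December 7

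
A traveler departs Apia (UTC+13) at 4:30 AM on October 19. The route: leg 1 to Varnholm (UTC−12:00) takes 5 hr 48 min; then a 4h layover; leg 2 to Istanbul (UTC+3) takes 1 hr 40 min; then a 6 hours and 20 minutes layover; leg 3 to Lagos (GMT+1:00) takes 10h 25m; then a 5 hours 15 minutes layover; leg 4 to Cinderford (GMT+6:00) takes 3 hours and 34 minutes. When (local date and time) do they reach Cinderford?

Convert departure to UTC: 4:30 AM − 13:00 = 3:30 PM UTC on Oct 18.
Add 5 hours and 48 minutes leg 1 → 9:18 PM UTC.
Add 4 hours layover in Varnholm → 1:18 AM UTC (Oct 19).
Add 1 hour and 40 minutes leg 2 → 2:58 AM UTC.
Add 6 hours and 20 minutes layover in Istanbul → 9:18 AM UTC.
Add 10 hours and 25 minutes leg 3 → 7:43 PM UTC.
Add 5 hours 15 minutes layover in Lagos → 12:58 AM UTC (Oct 20).
Add 3 hours and 34 minutes leg 4 → 4:32 AM UTC.
Cinderford is UTC+6:00, so local arrival = 4:32 AM + 6:00 = 10:32 AM on Oct 20.

10:32 AM on Oct 20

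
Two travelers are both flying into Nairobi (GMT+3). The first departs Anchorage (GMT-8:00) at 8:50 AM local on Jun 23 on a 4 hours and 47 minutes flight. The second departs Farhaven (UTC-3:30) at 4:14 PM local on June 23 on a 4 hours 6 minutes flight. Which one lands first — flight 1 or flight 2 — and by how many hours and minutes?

Flight 1 in UTC: 8:50 AM + 8:00 = 4:50 PM on Jun 23.
+4 hours and 47 minutes → arrive 9:37 PM UTC on Jun 23.
Flight 2 in UTC: 4:14 PM + 3:30 = 7:44 PM on Jun 23.
+4 hours 6 minutes → arrive 11:50 PM UTC on Jun 23.
Flight 1 lands earlier by 2 hours 13 minutes.

the first, by 2 hours 13 minutes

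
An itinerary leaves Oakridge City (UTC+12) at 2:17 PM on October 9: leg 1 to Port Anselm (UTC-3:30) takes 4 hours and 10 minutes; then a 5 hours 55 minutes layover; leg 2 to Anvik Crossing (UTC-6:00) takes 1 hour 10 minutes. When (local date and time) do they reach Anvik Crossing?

7:32 AM on October 9

Convert departure to UTC: 2:17 PM − 12:00 = 2:17 AM UTC on Oct 9.
Add 4 hours and 10 minutes leg 1 → 6:27 AM UTC.
Add 5 hours 55 minutes layover in Port Anselm → 12:22 PM UTC.
Add 1 hour 10 minutes leg 2 → 1:32 PM UTC.
Anvik Crossing is UTC−6:00, so local arrival = 1:32 PM − 6:00 = 7:32 AM on Oct 9.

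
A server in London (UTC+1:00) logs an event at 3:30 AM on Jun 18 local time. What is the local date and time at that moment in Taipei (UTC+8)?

In UTC: 3:30 AM − 1:00 = 2:30 AM on Jun 18.
Taipei is UTC+8:00: 2:30 AM + 8:00 = 10:30 AM on Jun 18.

10:30 AM on June 18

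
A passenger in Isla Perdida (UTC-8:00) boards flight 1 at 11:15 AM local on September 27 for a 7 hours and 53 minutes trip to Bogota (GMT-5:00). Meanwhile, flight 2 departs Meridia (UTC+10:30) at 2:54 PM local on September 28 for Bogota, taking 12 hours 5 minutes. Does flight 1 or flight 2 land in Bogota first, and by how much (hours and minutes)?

Flight 1 in UTC: 11:15 AM + 8:00 = 7:15 PM on Sep 27.
+7 hours 53 minutes → arrive 3:08 AM UTC on Sep 28.
Flight 2 in UTC: 2:54 PM − 10:30 = 4:24 AM on Sep 28.
+12 hours and 5 minutes → arrive 4:29 PM UTC on Sep 28.
Flight 1 lands earlier by 13 hours 21 minutes.

the first, by 13 hours 21 minutes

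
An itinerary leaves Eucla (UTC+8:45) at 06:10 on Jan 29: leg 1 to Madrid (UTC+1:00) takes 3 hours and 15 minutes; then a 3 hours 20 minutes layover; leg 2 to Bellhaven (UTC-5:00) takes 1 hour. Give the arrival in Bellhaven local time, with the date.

Convert departure to UTC: 06:10 − 8:45 = 21:25 UTC on Jan 28.
Add 3 hours and 15 minutes leg 1 → 00:40 UTC (Jan 29).
Add 3 hours 20 minutes layover in Madrid → 04:00 UTC.
Add 1 hour leg 2 → 05:00 UTC.
Bellhaven is UTC−5:00, so local arrival = 05:00 − 5:00 = 00:00 on Jan 29.

00:00 on Jan 29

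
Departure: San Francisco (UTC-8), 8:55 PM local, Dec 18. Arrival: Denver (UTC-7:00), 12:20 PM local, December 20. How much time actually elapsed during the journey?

38 hours 25 minutes

Departure in UTC: 8:55 PM + 8:00 = 4:55 AM on Dec 19.
Arrival in UTC: 12:20 PM + 7:00 = 7:20 PM on Dec 20.
Elapsed = 7:20 PM − 4:55 AM (+1 day) = 38 hours 25 minutes.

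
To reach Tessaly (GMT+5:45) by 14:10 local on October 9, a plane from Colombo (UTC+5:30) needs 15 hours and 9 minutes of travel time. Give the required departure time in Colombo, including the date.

22:46 on October 8

Target arrival in UTC: 14:10 − 5:45 = 08:25 on Oct 9.
Subtract 15 hours and 9 minutes → departure 17:16 UTC on Oct 8.
Colombo is UTC+5:30: 17:16 + 5:30 = 22:46 on Oct 8.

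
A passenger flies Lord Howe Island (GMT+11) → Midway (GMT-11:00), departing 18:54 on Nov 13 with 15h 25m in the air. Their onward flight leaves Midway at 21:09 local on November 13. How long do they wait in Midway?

8 hours 50 minutes

Convert departure to UTC: 18:54 − 11:00 = 07:54 UTC on Nov 13.
Add 15 hours 25 minutes flight time → 23:19 UTC.
Midway is UTC−11:00, so local arrival = 23:19 − 11:00 = 12:19 on Nov 13.
Layover = 21:09 − 12:19 = 8 hours 50 minutes.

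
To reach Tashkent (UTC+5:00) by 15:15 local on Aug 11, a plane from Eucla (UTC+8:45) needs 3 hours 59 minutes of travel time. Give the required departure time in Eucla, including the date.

15:01 on Aug 11

Target arrival in UTC: 15:15 − 5:00 = 10:15 on Aug 11.
Subtract 3 hours 59 minutes → departure 06:16 UTC on Aug 11.
Eucla is UTC+8:45: 06:16 + 8:45 = 15:01 on Aug 11.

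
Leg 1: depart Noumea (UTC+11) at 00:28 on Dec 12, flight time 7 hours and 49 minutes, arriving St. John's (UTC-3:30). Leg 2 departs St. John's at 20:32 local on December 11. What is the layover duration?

Convert departure to UTC: 00:28 − 11:00 = 13:28 UTC on Dec 11.
Add 7 hours 49 minutes flight time → 21:17 UTC.
St. John's is UTC−3:30, so local arrival = 21:17 − 3:30 = 17:47 on Dec 11.
Layover = 20:32 − 17:47 = 2 hours 45 minutes.

2 hours 45 minutes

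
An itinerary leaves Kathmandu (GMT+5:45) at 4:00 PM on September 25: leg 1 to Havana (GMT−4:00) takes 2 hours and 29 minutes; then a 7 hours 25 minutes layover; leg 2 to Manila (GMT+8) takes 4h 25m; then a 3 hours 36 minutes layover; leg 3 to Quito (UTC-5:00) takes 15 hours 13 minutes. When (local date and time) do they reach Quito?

Convert departure to UTC: 4:00 PM − 5:45 = 10:15 AM UTC on Sep 25.
Add 2 hours and 29 minutes leg 1 → 12:44 PM UTC.
Add 7 hours and 25 minutes layover in Havana → 8:09 PM UTC.
Add 4 hours 25 minutes leg 2 → 12:34 AM UTC (Sep 26).
Add 3 hours 36 minutes layover in Manila → 4:10 AM UTC.
Add 15 hours 13 minutes leg 3 → 7:23 PM UTC.
Quito is UTC−5:00, so local arrival = 7:23 PM − 5:00 = 2:23 PM on Sep 26.

2:23 PM on Sep 26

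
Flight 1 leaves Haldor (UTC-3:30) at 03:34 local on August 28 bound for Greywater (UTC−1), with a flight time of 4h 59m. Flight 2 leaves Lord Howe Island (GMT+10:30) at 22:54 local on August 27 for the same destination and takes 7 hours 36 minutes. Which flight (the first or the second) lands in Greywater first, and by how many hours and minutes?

the second, by 16 hours 3 minutes

Flight 1 in UTC: 03:34 + 3:30 = 07:04 on Aug 28.
+4 hours and 59 minutes → arrive 12:03 UTC on Aug 28.
Flight 2 in UTC: 22:54 − 10:30 = 12:24 on Aug 27.
+7 hours 36 minutes → arrive 20:00 UTC on Aug 27.
Flight 2 lands earlier by 16 hours 3 minutes.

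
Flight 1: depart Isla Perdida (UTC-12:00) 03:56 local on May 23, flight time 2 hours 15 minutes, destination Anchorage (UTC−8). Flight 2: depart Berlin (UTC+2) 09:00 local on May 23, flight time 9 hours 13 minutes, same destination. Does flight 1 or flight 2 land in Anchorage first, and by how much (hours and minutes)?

Flight 1 in UTC: 03:56 + 12:00 = 15:56 on May 23.
+2 hours 15 minutes → arrive 18:11 UTC on May 23.
Flight 2 in UTC: 09:00 − 2:00 = 07:00 on May 23.
+9 hours and 13 minutes → arrive 16:13 UTC on May 23.
Flight 2 lands earlier by 1 hour 58 minutes.

the second, by 1 hour 58 minutes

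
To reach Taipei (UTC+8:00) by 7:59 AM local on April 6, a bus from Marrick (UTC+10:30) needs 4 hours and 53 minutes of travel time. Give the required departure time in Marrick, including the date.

Target arrival in UTC: 7:59 AM − 8:00 = 11:59 PM on Apr 5.
Subtract 4 hours and 53 minutes → departure 7:06 PM UTC on Apr 5.
Marrick is UTC+10:30: 7:06 PM + 10:30 = 5:36 AM on Apr 6.

5:36 AM on April 6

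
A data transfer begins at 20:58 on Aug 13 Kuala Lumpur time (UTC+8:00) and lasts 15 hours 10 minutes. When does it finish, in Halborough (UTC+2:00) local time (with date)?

06:08 on Aug 14

Convert start to UTC: 20:58 − 8:00 = 12:58 UTC on Aug 13.
Add 15 hours 10 minutes duration → 04:08 UTC (Aug 14).
Halborough is UTC+2:00, so local end time = 04:08 + 2:00 = 06:08 on Aug 14.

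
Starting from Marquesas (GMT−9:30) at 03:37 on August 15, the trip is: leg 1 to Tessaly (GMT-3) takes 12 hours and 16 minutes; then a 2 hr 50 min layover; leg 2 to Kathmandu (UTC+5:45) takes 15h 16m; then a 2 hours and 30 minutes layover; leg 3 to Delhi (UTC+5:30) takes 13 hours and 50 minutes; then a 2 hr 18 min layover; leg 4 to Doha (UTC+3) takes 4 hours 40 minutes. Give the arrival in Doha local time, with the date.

21:47 on August 17

Convert departure to UTC: 03:37 + 9:30 = 13:07 UTC on Aug 15.
Add 12 hours 16 minutes leg 1 → 01:23 UTC (Aug 16).
Add 2 hours 50 minutes layover in Tessaly → 04:13 UTC.
Add 15 hours and 16 minutes leg 2 → 19:29 UTC.
Add 2 hours and 30 minutes layover in Kathmandu → 21:59 UTC.
Add 13 hours 50 minutes leg 3 → 11:49 UTC (Aug 17).
Add 2 hours and 18 minutes layover in Delhi → 14:07 UTC.
Add 4 hours and 40 minutes leg 4 → 18:47 UTC.
Doha is UTC+3:00, so local arrival = 18:47 + 3:00 = 21:47 on Aug 17.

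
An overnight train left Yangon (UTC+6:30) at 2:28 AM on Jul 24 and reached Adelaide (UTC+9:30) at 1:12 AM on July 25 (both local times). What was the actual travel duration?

Departure in UTC: 2:28 AM − 6:30 = 7:58 PM on Jul 23.
Arrival in UTC: 1:12 AM − 9:30 = 3:42 PM on Jul 24.
Elapsed = 3:42 PM − 7:58 PM (+1 day) = 19 hours 44 minutes.

19 hours 44 minutes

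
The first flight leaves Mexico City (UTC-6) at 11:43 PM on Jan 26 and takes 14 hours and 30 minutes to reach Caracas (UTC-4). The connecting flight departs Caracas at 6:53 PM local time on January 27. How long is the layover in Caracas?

Convert departure to UTC: 11:43 PM + 6:00 = 5:43 AM UTC on Jan 27.
Add 14 hours 30 minutes flight time → 8:13 PM UTC.
Caracas is UTC−4:00, so local arrival = 8:13 PM − 4:00 = 4:13 PM on Jan 27.
Layover = 6:53 PM − 4:13 PM = 2 hours 40 minutes.

2 hours 40 minutes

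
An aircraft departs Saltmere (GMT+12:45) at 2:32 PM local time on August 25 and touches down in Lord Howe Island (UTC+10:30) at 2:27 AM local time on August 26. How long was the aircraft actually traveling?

Departure in UTC: 2:32 PM − 12:45 = 1:47 AM on Aug 25.
Arrival in UTC: 2:27 AM − 10:30 = 3:57 PM on Aug 25.
Elapsed = 3:57 PM − 1:47 AM = 14 hours 10 minutes.

14 hours 10 minutes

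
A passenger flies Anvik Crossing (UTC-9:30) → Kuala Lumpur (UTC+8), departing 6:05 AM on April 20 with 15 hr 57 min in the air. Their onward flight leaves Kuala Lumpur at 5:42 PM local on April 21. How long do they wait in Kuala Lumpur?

2 hours 10 minutes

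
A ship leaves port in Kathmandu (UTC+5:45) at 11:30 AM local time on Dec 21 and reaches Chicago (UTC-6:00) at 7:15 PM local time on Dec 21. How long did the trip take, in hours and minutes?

Departure in UTC: 11:30 AM − 5:45 = 5:45 AM on Dec 21.
Arrival in UTC: 7:15 PM + 6:00 = 1:15 AM on Dec 22.
Elapsed = 1:15 AM − 5:45 AM (+1 day) = 19 hours 30 minutes.

19 hours 30 minutes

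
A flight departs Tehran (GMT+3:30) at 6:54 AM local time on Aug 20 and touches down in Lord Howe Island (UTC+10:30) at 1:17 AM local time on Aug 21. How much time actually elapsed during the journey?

11 hours 23 minutes

Lord Howe Island is 7:00 ahead of Tehran.
Clock-face elapsed time (ignoring zones) is 18 hours 23 minutes.
Actual elapsed = 18 hours 23 minutes − 7:00 = 11 hours 23 minutes.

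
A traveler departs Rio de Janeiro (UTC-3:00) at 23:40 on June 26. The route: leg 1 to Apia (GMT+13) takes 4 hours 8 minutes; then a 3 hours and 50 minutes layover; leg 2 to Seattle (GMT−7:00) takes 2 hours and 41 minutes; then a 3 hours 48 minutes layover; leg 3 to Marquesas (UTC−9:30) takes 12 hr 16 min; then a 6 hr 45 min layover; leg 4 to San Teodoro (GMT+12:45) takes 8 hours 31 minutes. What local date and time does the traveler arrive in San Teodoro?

Convert departure to UTC: 23:40 + 3:00 = 02:40 UTC on Jun 27.
Add 4 hours 8 minutes leg 1 → 06:48 UTC.
Add 3 hours 50 minutes layover in Apia → 10:38 UTC.
Add 2 hours and 41 minutes leg 2 → 13:19 UTC.
Add 3 hours and 48 minutes layover in Seattle → 17:07 UTC.
Add 12 hours 16 minutes leg 3 → 05:23 UTC (Jun 28).
Add 6 hours 45 minutes layover in Marquesas → 12:08 UTC.
Add 8 hours and 31 minutes leg 4 → 20:39 UTC.
San Teodoro is UTC+12:45, so local arrival = 20:39 + 12:45 = 09:24 on Jun 29.

09:24 on June 29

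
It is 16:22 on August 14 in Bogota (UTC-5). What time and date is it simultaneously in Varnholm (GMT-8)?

In UTC: 16:22 + 5:00 = 21:22 on Aug 14.
Varnholm is UTC−8:00: 21:22 − 8:00 = 13:22 on Aug 14.

13:22 on August 14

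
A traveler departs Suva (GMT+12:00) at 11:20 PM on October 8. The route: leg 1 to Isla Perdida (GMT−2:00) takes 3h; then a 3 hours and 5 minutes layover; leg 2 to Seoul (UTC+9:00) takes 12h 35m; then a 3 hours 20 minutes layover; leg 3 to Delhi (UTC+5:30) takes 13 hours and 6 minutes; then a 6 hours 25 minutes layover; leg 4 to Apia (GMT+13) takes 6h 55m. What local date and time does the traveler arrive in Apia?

12:46 AM on Oct 11

Convert departure to UTC: 11:20 PM − 12:00 = 11:20 AM UTC on Oct 8.
Add 3 hours leg 1 → 2:20 PM UTC.
Add 3 hours 5 minutes layover in Isla Perdida → 5:25 PM UTC.
Add 12 hours and 35 minutes leg 2 → 6:00 AM UTC (Oct 9).
Add 3 hours 20 minutes layover in Seoul → 9:20 AM UTC.
Add 13 hours 6 minutes leg 3 → 10:26 PM UTC.
Add 6 hours 25 minutes layover in Delhi → 4:51 AM UTC (Oct 10).
Add 6 hours 55 minutes leg 4 → 11:46 AM UTC.
Apia is UTC+13:00, so local arrival = 11:46 AM + 13:00 = 12:46 AM on Oct 11.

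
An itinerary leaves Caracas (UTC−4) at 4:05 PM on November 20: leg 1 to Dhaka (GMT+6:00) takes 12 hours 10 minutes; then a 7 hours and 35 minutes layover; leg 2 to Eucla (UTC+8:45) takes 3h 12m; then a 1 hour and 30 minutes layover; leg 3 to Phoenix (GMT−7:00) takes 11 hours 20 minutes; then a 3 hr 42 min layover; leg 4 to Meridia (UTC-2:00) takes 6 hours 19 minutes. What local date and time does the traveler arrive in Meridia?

Convert departure to UTC: 4:05 PM + 4:00 = 8:05 PM UTC on Nov 20.
Add 12 hours 10 minutes leg 1 → 8:15 AM UTC (Nov 21).
Add 7 hours and 35 minutes layover in Dhaka → 3:50 PM UTC.
Add 3 hours and 12 minutes leg 2 → 7:02 PM UTC.
Add 1 hour and 30 minutes layover in Eucla → 8:32 PM UTC.
Add 11 hours 20 minutes leg 3 → 7:52 AM UTC (Nov 22).
Add 3 hours 42 minutes layover in Phoenix → 11:34 AM UTC.
Add 6 hours and 19 minutes leg 4 → 5:53 PM UTC.
Meridia is UTC−2:00, so local arrival = 5:53 PM − 2:00 = 3:53 PM on Nov 22.

3:53 PM on November 22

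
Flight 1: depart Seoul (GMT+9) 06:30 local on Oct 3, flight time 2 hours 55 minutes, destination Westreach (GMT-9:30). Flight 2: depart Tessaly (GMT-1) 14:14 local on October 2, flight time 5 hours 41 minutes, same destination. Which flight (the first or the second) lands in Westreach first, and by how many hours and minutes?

Flight 1 in UTC: 06:30 − 9:00 = 21:30 on Oct 2.
+2 hours 55 minutes → arrive 00:25 UTC on Oct 3.
Flight 2 in UTC: 14:14 + 1:00 = 15:14 on Oct 2.
+5 hours 41 minutes → arrive 20:55 UTC on Oct 2.
Flight 2 lands earlier by 3 hours 30 minutes.

the second, by 3 hours 30 minutes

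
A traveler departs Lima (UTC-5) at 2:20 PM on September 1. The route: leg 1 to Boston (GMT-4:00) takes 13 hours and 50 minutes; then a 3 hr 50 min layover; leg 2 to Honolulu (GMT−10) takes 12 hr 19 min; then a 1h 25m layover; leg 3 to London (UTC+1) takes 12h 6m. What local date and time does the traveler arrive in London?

3:50 PM on September 3

Convert departure to UTC: 2:20 PM + 5:00 = 7:20 PM UTC on Sep 1.
Add 13 hours 50 minutes leg 1 → 9:10 AM UTC (Sep 2).
Add 3 hours 50 minutes layover in Boston → 1:00 PM UTC.
Add 12 hours and 19 minutes leg 2 → 1:19 AM UTC (Sep 3).
Add 1 hour 25 minutes layover in Honolulu → 2:44 AM UTC.
Add 12 hours and 6 minutes leg 3 → 2:50 PM UTC.
London is UTC+1:00, so local arrival = 2:50 PM + 1:00 = 3:50 PM on Sep 3.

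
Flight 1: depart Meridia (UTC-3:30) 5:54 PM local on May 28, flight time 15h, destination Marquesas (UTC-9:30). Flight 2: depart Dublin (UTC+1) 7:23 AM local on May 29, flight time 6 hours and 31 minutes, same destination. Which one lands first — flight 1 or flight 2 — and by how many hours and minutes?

the first, by 30 minutes

Flight 1 in UTC: 5:54 PM + 3:30 = 9:24 PM on May 28.
+15 hours → arrive 12:24 PM UTC on May 29.
Flight 2 in UTC: 7:23 AM − 1:00 = 6:23 AM on May 29.
+6 hours 31 minutes → arrive 12:54 PM UTC on May 29.
Flight 1 lands earlier by 30 minutes.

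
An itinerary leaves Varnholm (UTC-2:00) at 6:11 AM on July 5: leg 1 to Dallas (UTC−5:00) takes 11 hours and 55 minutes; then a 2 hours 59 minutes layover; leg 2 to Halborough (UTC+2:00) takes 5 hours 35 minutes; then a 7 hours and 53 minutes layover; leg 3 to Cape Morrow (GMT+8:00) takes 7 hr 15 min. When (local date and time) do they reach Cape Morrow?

Convert departure to UTC: 6:11 AM + 2:00 = 8:11 AM UTC on Jul 5.
Add 11 hours 55 minutes leg 1 → 8:06 PM UTC.
Add 2 hours and 59 minutes layover in Dallas → 11:05 PM UTC.
Add 5 hours 35 minutes leg 2 → 4:40 AM UTC (Jul 6).
Add 7 hours and 53 minutes layover in Halborough → 12:33 PM UTC.
Add 7 hours 15 minutes leg 3 → 7:48 PM UTC.
Cape Morrow is UTC+8:00, so local arrival = 7:48 PM + 8:00 = 3:48 AM on Jul 7.

3:48 AM on July 7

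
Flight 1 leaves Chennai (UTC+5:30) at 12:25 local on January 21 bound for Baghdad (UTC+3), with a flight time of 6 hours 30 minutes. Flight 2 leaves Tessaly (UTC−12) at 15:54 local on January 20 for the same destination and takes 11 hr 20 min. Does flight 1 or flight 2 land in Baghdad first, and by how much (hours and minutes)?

the first, by 1 hour 49 minutes

Flight 1 in UTC: 12:25 − 5:30 = 06:55 on Jan 21.
+6 hours and 30 minutes → arrive 13:25 UTC on Jan 21.
Flight 2 in UTC: 15:54 + 12:00 = 03:54 on Jan 21.
+11 hours and 20 minutes → arrive 15:14 UTC on Jan 21.
Flight 1 lands earlier by 1 hour 49 minutes.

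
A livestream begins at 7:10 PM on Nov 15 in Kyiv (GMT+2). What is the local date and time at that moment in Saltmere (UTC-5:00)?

In UTC: 7:10 PM − 2:00 = 5:10 PM on Nov 15.
Saltmere is UTC−5:00: 5:10 PM − 5:00 = 12:10 PM on Nov 15.

12:10 PM on Nov 15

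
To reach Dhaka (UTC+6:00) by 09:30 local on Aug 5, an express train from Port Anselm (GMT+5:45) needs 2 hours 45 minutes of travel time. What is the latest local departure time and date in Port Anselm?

06:30 on August 5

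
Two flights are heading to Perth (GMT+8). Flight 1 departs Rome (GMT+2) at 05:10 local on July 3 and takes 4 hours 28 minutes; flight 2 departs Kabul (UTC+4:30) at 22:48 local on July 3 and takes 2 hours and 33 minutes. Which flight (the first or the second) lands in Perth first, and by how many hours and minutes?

the first, by 13 hours 13 minutes

Flight 1 in UTC: 05:10 − 2:00 = 03:10 on Jul 3.
+4 hours 28 minutes → arrive 07:38 UTC on Jul 3.
Flight 2 in UTC: 22:48 − 4:30 = 18:18 on Jul 3.
+2 hours 33 minutes → arrive 20:51 UTC on Jul 3.
Flight 1 lands earlier by 13 hours 13 minutes.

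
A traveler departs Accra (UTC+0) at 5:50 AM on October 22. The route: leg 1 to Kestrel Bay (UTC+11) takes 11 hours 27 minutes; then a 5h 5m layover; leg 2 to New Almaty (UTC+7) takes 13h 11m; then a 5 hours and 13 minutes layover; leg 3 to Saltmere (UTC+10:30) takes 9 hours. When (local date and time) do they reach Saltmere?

12:16 PM on October 24

Accra is at UTC+0, so departure is already 5:50 AM UTC on Oct 22.
Add 11 hours and 27 minutes leg 1 → 5:17 PM UTC.
Add 5 hours and 5 minutes layover in Kestrel Bay → 10:22 PM UTC.
Add 13 hours 11 minutes leg 2 → 11:33 AM UTC (Oct 23).
Add 5 hours 13 minutes layover in New Almaty → 4:46 PM UTC.
Add 9 hours leg 3 → 1:46 AM UTC (Oct 24).
Saltmere is UTC+10:30, so local arrival = 1:46 AM + 10:30 = 12:16 PM on Oct 24.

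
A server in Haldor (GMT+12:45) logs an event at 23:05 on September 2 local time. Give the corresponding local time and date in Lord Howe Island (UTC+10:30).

20:50 on September 2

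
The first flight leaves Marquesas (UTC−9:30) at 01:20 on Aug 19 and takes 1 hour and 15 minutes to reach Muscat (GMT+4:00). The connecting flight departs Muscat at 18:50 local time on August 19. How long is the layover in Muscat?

Convert departure to UTC: 01:20 + 9:30 = 10:50 UTC on Aug 19.
Add 1 hour and 15 minutes flight time → 12:05 UTC.
Muscat is UTC+4:00, so local arrival = 12:05 + 4:00 = 16:05 on Aug 19.
Layover = 18:50 − 16:05 = 2 hours 45 minutes.

2 hours 45 minutes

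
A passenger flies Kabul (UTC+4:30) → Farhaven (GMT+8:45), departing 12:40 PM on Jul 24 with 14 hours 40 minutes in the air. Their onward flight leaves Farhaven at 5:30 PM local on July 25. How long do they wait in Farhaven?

9 hours 55 minutes

Convert departure to UTC: 12:40 PM − 4:30 = 8:10 AM UTC on Jul 24.
Add 14 hours and 40 minutes flight time → 10:50 PM UTC.
Farhaven is UTC+8:45, so local arrival = 10:50 PM + 8:45 = 7:35 AM on Jul 25.
Layover = 5:30 PM − 7:35 AM = 9 hours 55 minutes.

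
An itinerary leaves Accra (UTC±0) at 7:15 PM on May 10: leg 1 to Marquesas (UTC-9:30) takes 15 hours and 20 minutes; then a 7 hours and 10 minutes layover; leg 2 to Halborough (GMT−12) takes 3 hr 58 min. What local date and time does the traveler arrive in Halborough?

9:43 AM on May 11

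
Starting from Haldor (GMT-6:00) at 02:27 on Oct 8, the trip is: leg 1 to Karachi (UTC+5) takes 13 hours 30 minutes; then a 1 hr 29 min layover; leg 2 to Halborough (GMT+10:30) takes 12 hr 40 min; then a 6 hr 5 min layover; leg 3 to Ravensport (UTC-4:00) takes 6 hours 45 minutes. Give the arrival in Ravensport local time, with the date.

Convert departure to UTC: 02:27 + 6:00 = 08:27 UTC on Oct 8.
Add 13 hours 30 minutes leg 1 → 21:57 UTC.
Add 1 hour 29 minutes layover in Karachi → 23:26 UTC.
Add 12 hours and 40 minutes leg 2 → 12:06 UTC (Oct 9).
Add 6 hours and 5 minutes layover in Halborough → 18:11 UTC.
Add 6 hours and 45 minutes leg 3 → 00:56 UTC (Oct 10).
Ravensport is UTC−4:00, so local arrival = 00:56 − 4:00 = 20:56 on Oct 9.

20:56 on October 9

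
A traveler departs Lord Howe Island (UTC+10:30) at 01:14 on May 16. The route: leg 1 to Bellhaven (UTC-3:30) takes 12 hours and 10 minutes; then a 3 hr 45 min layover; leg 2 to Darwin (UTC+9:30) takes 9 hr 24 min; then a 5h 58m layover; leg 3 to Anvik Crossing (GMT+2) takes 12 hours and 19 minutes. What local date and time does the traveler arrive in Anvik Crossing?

Convert departure to UTC: 01:14 − 10:30 = 14:44 UTC on May 15.
Add 12 hours 10 minutes leg 1 → 02:54 UTC (May 16).
Add 3 hours 45 minutes layover in Bellhaven → 06:39 UTC.
Add 9 hours and 24 minutes leg 2 → 16:03 UTC.
Add 5 hours and 58 minutes layover in Darwin → 22:01 UTC.
Add 12 hours and 19 minutes leg 3 → 10:20 UTC (May 17).
Anvik Crossing is UTC+2:00, so local arrival = 10:20 + 2:00 = 12:20 on May 17.

12:20 on May 17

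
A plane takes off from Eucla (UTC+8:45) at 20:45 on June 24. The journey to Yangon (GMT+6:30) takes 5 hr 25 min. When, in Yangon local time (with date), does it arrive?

Convert departure to UTC: 20:45 − 8:45 = 12:00 UTC on Jun 24.
Add 5 hours and 25 minutes travel time → 17:25 UTC.
Yangon is UTC+6:30, so local arrival = 17:25 + 6:30 = 23:55 on Jun 24.

23:55 on June 24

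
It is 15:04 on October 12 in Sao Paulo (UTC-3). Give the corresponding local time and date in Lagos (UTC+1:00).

19:04 on October 12

Lagos is 4:00 ahead of Sao Paulo.
Shift by the zone difference: 15:04 + 4:00 = 19:04 on Oct 12 in Lagos.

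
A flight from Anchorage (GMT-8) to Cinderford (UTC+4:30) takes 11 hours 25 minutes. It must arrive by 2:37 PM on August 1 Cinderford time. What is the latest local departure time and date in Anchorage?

Target arrival in UTC: 2:37 PM − 4:30 = 10:07 AM on Aug 1.
Subtract 11 hours 25 minutes → departure 10:42 PM UTC on Jul 31.
Anchorage is UTC−8:00: 10:42 PM − 8:00 = 2:42 PM on Jul 31.

2:42 PM on Jul 31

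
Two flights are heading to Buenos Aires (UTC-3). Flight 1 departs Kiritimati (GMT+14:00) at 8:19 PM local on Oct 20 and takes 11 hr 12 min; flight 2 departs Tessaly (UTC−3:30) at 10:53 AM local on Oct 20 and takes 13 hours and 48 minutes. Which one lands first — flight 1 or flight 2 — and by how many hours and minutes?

the first, by 10 hours 40 minutes

Flight 1 in UTC: 8:19 PM − 14:00 = 6:19 AM on Oct 20.
+11 hours 12 minutes → arrive 5:31 PM UTC on Oct 20.
Flight 2 in UTC: 10:53 AM + 3:30 = 2:23 PM on Oct 20.
+13 hours and 48 minutes → arrive 4:11 AM UTC on Oct 21.
Flight 1 lands earlier by 10 hours 40 minutes.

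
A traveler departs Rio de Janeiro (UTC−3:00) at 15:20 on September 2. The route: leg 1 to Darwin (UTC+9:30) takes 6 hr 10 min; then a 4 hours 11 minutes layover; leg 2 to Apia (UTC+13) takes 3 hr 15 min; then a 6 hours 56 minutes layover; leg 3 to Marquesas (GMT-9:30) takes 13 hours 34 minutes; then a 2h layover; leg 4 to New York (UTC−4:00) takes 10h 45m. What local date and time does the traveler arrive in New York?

13:11 on September 4

Convert departure to UTC: 15:20 + 3:00 = 18:20 UTC on Sep 2.
Add 6 hours and 10 minutes leg 1 → 00:30 UTC (Sep 3).
Add 4 hours and 11 minutes layover in Darwin → 04:41 UTC.
Add 3 hours and 15 minutes leg 2 → 07:56 UTC.
Add 6 hours and 56 minutes layover in Apia → 14:52 UTC.
Add 13 hours 34 minutes leg 3 → 04:26 UTC (Sep 4).
Add 2 hours layover in Marquesas → 06:26 UTC.
Add 10 hours and 45 minutes leg 4 → 17:11 UTC.
New York is UTC−4:00, so local arrival = 17:11 − 4:00 = 13:11 on Sep 4.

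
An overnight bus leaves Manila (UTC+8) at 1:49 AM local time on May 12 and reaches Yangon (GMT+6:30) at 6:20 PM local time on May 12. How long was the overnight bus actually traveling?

18 hours 1 minute

Departure in UTC: 1:49 AM − 8:00 = 5:49 PM on May 11.
Arrival in UTC: 6:20 PM − 6:30 = 11:50 AM on May 12.
Elapsed = 11:50 AM − 5:49 PM (+1 day) = 18 hours 1 minute.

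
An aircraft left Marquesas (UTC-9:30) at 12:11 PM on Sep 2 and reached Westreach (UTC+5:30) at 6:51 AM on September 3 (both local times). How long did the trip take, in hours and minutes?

3 hours 40 minutes

Westreach is 15:00 ahead of Marquesas.
Clock-face elapsed time (ignoring zones) is 18 hours 40 minutes.
Actual elapsed = 18 hours 40 minutes − 15:00 = 3 hours 40 minutes.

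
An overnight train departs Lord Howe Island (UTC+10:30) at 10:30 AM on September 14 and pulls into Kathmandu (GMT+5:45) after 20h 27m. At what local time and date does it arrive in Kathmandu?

Convert departure to UTC: 10:30 AM − 10:30 = 12:00 AM UTC on Sep 14.
Add 20 hours and 27 minutes travel time → 8:27 PM UTC.
Kathmandu is UTC+5:45, so local arrival = 8:27 PM + 5:45 = 2:12 AM on Sep 15.

2:12 AM on Sep 15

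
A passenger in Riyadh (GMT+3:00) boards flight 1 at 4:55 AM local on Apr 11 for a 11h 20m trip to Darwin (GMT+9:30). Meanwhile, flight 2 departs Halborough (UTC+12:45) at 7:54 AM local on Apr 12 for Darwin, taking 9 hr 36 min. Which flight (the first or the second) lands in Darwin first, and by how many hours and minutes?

the first, by 15 hours 30 minutes

Flight 1 in UTC: 4:55 AM − 3:00 = 1:55 AM on Apr 11.
+11 hours and 20 minutes → arrive 1:15 PM UTC on Apr 11.
Flight 2 in UTC: 7:54 AM − 12:45 = 7:09 PM on Apr 11.
+9 hours and 36 minutes → arrive 4:45 AM UTC on Apr 12.
Flight 1 lands earlier by 15 hours 30 minutes.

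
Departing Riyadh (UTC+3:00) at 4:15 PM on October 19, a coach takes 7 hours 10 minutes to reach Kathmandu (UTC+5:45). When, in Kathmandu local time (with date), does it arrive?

Convert departure to UTC: 4:15 PM − 3:00 = 1:15 PM UTC on Oct 19.
Add 7 hours and 10 minutes travel time → 8:25 PM UTC.
Kathmandu is UTC+5:45, so local arrival = 8:25 PM + 5:45 = 2:10 AM on Oct 20.

2:10 AM on Oct 20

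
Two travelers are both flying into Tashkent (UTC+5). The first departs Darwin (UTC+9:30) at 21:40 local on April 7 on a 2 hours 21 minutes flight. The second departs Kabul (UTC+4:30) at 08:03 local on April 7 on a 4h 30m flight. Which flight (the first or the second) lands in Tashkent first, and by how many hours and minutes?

Flight 1 in UTC: 21:40 − 9:30 = 12:10 on Apr 7.
+2 hours and 21 minutes → arrive 14:31 UTC on Apr 7.
Flight 2 in UTC: 08:03 − 4:30 = 03:33 on Apr 7.
+4 hours 30 minutes → arrive 08:03 UTC on Apr 7.
Flight 2 lands earlier by 6 hours 28 minutes.

the second, by 6 hours 28 minutes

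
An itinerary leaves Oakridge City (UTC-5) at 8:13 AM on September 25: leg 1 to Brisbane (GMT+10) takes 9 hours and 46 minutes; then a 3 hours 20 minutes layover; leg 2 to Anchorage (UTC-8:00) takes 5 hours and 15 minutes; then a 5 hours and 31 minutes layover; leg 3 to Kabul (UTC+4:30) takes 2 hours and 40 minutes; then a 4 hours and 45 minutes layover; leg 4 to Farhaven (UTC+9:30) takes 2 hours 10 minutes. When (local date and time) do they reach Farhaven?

Convert departure to UTC: 8:13 AM + 5:00 = 1:13 PM UTC on Sep 25.
Add 9 hours 46 minutes leg 1 → 10:59 PM UTC.
Add 3 hours and 20 minutes layover in Brisbane → 2:19 AM UTC (Sep 26).
Add 5 hours 15 minutes leg 2 → 7:34 AM UTC.
Add 5 hours 31 minutes layover in Anchorage → 1:05 PM UTC.
Add 2 hours and 40 minutes leg 3 → 3:45 PM UTC.
Add 4 hours 45 minutes layover in Kabul → 8:30 PM UTC.
Add 2 hours 10 minutes leg 4 → 10:40 PM UTC.
Farhaven is UTC+9:30, so local arrival = 10:40 PM + 9:30 = 8:10 AM on Sep 27.

8:10 AM on September 27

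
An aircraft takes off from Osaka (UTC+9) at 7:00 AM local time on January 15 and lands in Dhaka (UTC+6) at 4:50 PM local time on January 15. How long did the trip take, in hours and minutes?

Dhaka is 3:00 behind Osaka.
Clock-face elapsed time (ignoring zones) is 9 hours 50 minutes.
Actual elapsed = 9 hours 50 minutes + 3:00 = 12 hours 50 minutes.

12 hours 50 minutes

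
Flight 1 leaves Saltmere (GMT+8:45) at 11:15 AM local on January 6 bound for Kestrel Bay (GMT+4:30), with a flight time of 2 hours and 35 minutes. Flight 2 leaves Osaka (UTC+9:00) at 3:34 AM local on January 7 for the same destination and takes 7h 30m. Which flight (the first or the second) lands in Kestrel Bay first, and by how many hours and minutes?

the first, by 20 hours 59 minutes

Flight 1 in UTC: 11:15 AM − 8:45 = 2:30 AM on Jan 6.
+2 hours and 35 minutes → arrive 5:05 AM UTC on Jan 6.
Flight 2 in UTC: 3:34 AM − 9:00 = 6:34 PM on Jan 6.
+7 hours 30 minutes → arrive 2:04 AM UTC on Jan 7.
Flight 1 lands earlier by 20 hours 59 minutes.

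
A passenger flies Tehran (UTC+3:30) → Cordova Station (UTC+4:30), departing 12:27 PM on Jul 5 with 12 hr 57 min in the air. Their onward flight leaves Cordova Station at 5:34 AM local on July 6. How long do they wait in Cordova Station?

3 hours 10 minutes

Convert departure to UTC: 12:27 PM − 3:30 = 8:57 AM UTC on Jul 5.
Add 12 hours 57 minutes flight time → 9:54 PM UTC.
Cordova Station is UTC+4:30, so local arrival = 9:54 PM + 4:30 = 2:24 AM on Jul 6.
Layover = 5:34 AM − 2:24 AM = 3 hours 10 minutes.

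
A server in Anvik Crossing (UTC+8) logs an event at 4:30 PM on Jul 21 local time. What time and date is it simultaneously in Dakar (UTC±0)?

8:30 AM on Jul 21

In UTC: 4:30 PM − 8:00 = 8:30 AM on Jul 21.
Dakar is UTC+0, so it is 8:30 AM on Jul 21.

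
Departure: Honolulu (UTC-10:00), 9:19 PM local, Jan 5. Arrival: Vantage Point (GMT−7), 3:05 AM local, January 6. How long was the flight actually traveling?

2 hours 46 minutes

Departure in UTC: 9:19 PM + 10:00 = 7:19 AM on Jan 6.
Arrival in UTC: 3:05 AM + 7:00 = 10:05 AM on Jan 6.
Elapsed = 10:05 AM − 7:19 AM = 2 hours 46 minutes.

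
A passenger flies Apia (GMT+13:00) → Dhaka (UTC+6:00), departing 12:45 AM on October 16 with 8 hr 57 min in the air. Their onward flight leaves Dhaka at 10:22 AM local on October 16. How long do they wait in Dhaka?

Convert departure to UTC: 12:45 AM − 13:00 = 11:45 AM UTC on Oct 15.
Add 8 hours and 57 minutes flight time → 8:42 PM UTC.
Dhaka is UTC+6:00, so local arrival = 8:42 PM + 6:00 = 2:42 AM on Oct 16.
Layover = 10:22 AM − 2:42 AM = 7 hours 40 minutes.

7 hours 40 minutes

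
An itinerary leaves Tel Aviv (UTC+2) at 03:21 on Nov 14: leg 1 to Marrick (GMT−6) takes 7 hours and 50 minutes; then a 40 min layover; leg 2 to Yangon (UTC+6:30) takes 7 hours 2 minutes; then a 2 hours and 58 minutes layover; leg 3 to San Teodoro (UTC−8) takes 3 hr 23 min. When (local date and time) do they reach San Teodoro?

15:14 on Nov 14

Convert departure to UTC: 03:21 − 2:00 = 01:21 UTC on Nov 14.
Add 7 hours and 50 minutes leg 1 → 09:11 UTC.
Add 40 minutes layover in Marrick → 09:51 UTC.
Add 7 hours and 2 minutes leg 2 → 16:53 UTC.
Add 2 hours 58 minutes layover in Yangon → 19:51 UTC.
Add 3 hours 23 minutes leg 3 → 23:14 UTC.
San Teodoro is UTC−8:00, so local arrival = 23:14 − 8:00 = 15:14 on Nov 14.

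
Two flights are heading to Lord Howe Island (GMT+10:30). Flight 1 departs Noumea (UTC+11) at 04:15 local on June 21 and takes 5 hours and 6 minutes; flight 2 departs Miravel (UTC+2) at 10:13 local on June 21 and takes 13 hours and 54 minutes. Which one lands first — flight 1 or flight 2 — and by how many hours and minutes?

the first, by 23 hours 46 minutes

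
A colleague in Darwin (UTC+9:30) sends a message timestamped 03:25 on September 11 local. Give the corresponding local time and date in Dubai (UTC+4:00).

In UTC: 03:25 − 9:30 = 17:55 on Sep 10.
Dubai is UTC+4:00: 17:55 + 4:00 = 21:55 on Sep 10.

21:55 on September 10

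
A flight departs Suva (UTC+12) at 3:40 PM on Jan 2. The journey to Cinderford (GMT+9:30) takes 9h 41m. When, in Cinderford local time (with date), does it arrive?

10:51 PM on January 2

Convert departure to UTC: 3:40 PM − 12:00 = 3:40 AM UTC on Jan 2.
Add 9 hours and 41 minutes travel time → 1:21 PM UTC.
Cinderford is UTC+9:30, so local arrival = 1:21 PM + 9:30 = 10:51 PM on Jan 2.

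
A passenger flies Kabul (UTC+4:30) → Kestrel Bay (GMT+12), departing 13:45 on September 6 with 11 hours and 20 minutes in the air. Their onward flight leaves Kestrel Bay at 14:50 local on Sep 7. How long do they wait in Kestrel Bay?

Convert departure to UTC: 13:45 − 4:30 = 09:15 UTC on Sep 6.
Add 11 hours and 20 minutes flight time → 20:35 UTC.
Kestrel Bay is UTC+12:00, so local arrival = 20:35 + 12:00 = 08:35 on Sep 7.
Layover = 14:50 − 08:35 = 6 hours 15 minutes.

6 hours 15 minutes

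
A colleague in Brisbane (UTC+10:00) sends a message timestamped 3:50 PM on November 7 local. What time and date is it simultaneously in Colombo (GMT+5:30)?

11:20 AM on November 7

In UTC: 3:50 PM − 10:00 = 5:50 AM on Nov 7.
Colombo is UTC+5:30: 5:50 AM + 5:30 = 11:20 AM on Nov 7.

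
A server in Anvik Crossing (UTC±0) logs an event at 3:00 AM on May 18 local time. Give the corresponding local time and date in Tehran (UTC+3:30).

6:30 AM on May 18

Anvik Crossing is UTC+0 so that is 3:00 AM UTC.
Tehran is UTC+3:30: 3:00 AM + 3:30 = 6:30 AM on May 18.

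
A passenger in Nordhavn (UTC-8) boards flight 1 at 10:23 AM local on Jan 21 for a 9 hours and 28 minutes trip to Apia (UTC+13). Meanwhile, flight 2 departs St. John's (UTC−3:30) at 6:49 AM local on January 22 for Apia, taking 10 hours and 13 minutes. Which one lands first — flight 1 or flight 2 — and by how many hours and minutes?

the first, by 16 hours 41 minutes

Flight 1 in UTC: 10:23 AM + 8:00 = 6:23 PM on Jan 21.
+9 hours 28 minutes → arrive 3:51 AM UTC on Jan 22.
Flight 2 in UTC: 6:49 AM + 3:30 = 10:19 AM on Jan 22.
+10 hours and 13 minutes → arrive 8:32 PM UTC on Jan 22.
Flight 1 lands earlier by 16 hours 41 minutes.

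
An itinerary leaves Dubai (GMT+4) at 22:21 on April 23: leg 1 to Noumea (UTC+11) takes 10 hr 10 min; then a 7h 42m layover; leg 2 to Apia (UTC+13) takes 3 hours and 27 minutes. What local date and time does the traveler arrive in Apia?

04:40 on Apr 25

Convert departure to UTC: 22:21 − 4:00 = 18:21 UTC on Apr 23.
Add 10 hours and 10 minutes leg 1 → 04:31 UTC (Apr 24).
Add 7 hours 42 minutes layover in Noumea → 12:13 UTC.
Add 3 hours 27 minutes leg 2 → 15:40 UTC.
Apia is UTC+13:00, so local arrival = 15:40 + 13:00 = 04:40 on Apr 25.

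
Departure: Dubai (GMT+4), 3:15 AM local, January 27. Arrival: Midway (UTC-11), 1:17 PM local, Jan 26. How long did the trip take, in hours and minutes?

1 hour 2 minutes

Midway is 15:00 behind Dubai.
Clock-face elapsed time (ignoring zones) is −13 hours 58 minutes.
Actual elapsed = −13 hours 58 minutes + 15:00 = 1 hour 2 minutes.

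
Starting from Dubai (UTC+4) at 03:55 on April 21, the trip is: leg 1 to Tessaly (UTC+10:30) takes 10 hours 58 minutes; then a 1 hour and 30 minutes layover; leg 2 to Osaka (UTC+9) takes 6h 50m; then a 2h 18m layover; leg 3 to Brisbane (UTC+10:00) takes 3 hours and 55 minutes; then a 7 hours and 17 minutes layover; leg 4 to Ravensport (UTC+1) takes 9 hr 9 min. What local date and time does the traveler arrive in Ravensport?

Convert departure to UTC: 03:55 − 4:00 = 23:55 UTC on Apr 20.
Add 10 hours and 58 minutes leg 1 → 10:53 UTC (Apr 21).
Add 1 hour 30 minutes layover in Tessaly → 12:23 UTC.
Add 6 hours 50 minutes leg 2 → 19:13 UTC.
Add 2 hours and 18 minutes layover in Osaka → 21:31 UTC.
Add 3 hours 55 minutes leg 3 → 01:26 UTC (Apr 22).
Add 7 hours 17 minutes layover in Brisbane → 08:43 UTC.
Add 9 hours 9 minutes leg 4 → 17:52 UTC.
Ravensport is UTC+1:00, so local arrival = 17:52 + 1:00 = 18:52 on Apr 22.

18:52 on April 22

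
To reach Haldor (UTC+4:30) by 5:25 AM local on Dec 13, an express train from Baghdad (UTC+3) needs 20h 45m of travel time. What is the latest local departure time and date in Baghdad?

Target arrival in UTC: 5:25 AM − 4:30 = 12:55 AM on Dec 13.
Subtract 20 hours and 45 minutes → departure 4:10 AM UTC on Dec 12.
Baghdad is UTC+3:00: 4:10 AM + 3:00 = 7:10 AM on Dec 12.

7:10 AM on December 12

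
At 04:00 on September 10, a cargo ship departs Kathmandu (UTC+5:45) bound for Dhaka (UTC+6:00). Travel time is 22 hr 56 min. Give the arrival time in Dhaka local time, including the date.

Dhaka is 0:15 ahead of Kathmandu.
After 22 hours 56 minutes it is 02:56 (Sep 11) in Kathmandu.
Shift by the zone difference: 02:56 + 0:15 = 03:11 on Sep 11 in Dhaka.

03:11 on September 11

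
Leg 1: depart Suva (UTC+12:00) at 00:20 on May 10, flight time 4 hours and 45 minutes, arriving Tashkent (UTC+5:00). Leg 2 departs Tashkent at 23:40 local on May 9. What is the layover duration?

1 hour 35 minutes

Convert departure to UTC: 00:20 − 12:00 = 12:20 UTC on May 9.
Add 4 hours 45 minutes flight time → 17:05 UTC.
Tashkent is UTC+5:00, so local arrival = 17:05 + 5:00 = 22:05 on May 9.
Layover = 23:40 − 22:05 = 1 hour 35 minutes.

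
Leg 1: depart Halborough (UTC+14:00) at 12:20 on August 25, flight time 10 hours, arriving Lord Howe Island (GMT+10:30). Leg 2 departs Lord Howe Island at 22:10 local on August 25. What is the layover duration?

Convert departure to UTC: 12:20 − 14:00 = 22:20 UTC on Aug 24.
Add 10 hours flight time → 08:20 UTC (Aug 25).
Lord Howe Island is UTC+10:30, so local arrival = 08:20 + 10:30 = 18:50 on Aug 25.
Layover = 22:10 − 18:50 = 3 hours 20 minutes.

3 hours 20 minutes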